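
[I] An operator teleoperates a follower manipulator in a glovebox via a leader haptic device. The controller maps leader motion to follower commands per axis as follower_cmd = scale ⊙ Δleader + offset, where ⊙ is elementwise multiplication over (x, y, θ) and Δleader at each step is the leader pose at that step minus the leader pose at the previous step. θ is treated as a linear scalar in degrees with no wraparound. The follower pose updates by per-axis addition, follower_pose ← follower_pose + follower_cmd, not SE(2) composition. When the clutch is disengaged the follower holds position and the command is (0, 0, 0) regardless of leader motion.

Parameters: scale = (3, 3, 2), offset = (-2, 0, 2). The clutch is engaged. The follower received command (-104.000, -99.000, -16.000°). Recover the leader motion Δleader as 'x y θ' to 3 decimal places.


-34.000 -33.000 -9.000

axis x: (-104.000 − -2) / (3) = -34.000
axis y: (-99.000 − 0) / (3) = -33.000
axis θ: (-16.000 − 2) / (2) = -9.000


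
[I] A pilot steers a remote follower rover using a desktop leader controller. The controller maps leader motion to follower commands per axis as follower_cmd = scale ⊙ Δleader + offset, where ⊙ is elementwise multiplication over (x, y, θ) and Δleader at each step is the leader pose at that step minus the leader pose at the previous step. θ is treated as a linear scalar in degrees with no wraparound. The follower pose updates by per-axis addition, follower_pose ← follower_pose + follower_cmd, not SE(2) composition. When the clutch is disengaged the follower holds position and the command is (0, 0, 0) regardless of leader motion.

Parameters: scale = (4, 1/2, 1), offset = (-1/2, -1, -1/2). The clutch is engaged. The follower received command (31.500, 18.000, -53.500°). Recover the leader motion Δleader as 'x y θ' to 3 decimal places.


8.000 38.000 -53.000

axis x: (31.500 − -1/2) / (4) = 8.000
axis y: (18.000 − -1) / (1/2) = 38.000
axis θ: (-53.500 − -1/2) / (1) = -53.000


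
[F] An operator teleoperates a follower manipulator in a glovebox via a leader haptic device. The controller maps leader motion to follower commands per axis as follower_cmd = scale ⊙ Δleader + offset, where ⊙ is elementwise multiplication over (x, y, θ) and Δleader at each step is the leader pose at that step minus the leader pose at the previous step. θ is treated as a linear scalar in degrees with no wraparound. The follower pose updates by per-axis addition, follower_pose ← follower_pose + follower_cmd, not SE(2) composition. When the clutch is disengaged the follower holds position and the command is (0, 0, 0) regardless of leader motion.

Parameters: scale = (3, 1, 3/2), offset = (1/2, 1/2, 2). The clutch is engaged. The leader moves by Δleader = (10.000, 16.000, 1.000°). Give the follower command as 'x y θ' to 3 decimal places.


axis x: 3·10.000 + 1/2 = 30.500
axis y: 1·16.000 + 1/2 = 16.500
axis θ: 3/2·1.000 + 2 = 3.500

30.500 16.500 3.500


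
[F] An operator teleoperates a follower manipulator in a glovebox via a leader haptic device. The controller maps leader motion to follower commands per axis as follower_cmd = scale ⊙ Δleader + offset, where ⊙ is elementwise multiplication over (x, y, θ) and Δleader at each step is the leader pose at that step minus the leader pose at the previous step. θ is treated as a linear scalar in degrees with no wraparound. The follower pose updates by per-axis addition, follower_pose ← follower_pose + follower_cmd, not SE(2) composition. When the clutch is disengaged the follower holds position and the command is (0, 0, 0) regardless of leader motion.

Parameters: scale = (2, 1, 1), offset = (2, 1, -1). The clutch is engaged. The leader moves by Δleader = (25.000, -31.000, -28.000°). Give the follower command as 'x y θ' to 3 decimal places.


52.000 -30.000 -29.000

axis x: 2·25.000 + 2 = 52.000
axis y: 1·-31.000 + 1 = -30.000
axis θ: 1·-28.000 + -1 = -29.000


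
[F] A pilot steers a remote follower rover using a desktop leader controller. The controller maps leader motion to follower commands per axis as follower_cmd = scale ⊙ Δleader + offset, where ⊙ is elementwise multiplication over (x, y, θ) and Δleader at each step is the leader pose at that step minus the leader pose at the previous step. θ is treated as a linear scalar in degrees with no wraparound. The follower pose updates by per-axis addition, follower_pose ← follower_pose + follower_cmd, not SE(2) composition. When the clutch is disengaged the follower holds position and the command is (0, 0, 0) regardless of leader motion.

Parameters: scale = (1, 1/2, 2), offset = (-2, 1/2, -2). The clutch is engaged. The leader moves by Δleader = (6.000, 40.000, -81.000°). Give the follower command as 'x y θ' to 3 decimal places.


4.000 20.500 -164.000

axis x: 1·6.000 + -2 = 4.000
axis y: 1/2·40.000 + 1/2 = 20.500
axis θ: 2·-81.000 + -2 = -164.000


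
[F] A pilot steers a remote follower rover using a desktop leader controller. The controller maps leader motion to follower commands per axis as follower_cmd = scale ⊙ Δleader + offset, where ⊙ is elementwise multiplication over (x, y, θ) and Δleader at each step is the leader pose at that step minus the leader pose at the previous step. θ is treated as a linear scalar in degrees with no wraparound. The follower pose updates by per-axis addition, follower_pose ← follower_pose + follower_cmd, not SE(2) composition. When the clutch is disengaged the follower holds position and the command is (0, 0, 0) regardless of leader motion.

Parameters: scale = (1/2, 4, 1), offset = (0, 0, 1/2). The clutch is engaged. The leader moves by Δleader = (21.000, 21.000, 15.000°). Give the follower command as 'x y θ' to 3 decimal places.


axis x: 1/2·21.000 + 0 = 10.500
axis y: 4·21.000 + 0 = 84.000
axis θ: 1·15.000 + 1/2 = 15.500

10.500 84.000 15.500


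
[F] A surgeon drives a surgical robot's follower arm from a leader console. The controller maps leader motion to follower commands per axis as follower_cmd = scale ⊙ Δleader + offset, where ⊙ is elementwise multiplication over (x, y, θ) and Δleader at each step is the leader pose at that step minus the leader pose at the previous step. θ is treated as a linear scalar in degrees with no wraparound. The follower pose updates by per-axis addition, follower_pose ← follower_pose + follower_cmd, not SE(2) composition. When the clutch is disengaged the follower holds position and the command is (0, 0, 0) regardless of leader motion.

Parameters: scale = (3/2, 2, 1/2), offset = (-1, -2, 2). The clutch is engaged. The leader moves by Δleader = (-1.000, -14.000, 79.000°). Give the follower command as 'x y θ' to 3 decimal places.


axis x: 3/2·-1.000 + -1 = -2.500
axis y: 2·-14.000 + -2 = -30.000
axis θ: 1/2·79.000 + 2 = 41.500

-2.500 -30.000 41.500


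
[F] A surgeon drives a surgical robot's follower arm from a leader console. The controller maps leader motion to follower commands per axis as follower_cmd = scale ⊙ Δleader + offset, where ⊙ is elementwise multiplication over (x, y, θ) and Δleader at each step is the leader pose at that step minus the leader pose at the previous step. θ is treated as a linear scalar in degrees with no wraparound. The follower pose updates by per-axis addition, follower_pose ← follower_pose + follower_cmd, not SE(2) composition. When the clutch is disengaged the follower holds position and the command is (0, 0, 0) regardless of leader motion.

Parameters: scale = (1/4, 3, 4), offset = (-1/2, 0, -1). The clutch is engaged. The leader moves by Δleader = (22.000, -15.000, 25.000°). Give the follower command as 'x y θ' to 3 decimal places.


axis x: 1/4·22.000 + -1/2 = 5.000
axis y: 3·-15.000 + 0 = -45.000
axis θ: 4·25.000 + -1 = 99.000

5.000 -45.000 99.000


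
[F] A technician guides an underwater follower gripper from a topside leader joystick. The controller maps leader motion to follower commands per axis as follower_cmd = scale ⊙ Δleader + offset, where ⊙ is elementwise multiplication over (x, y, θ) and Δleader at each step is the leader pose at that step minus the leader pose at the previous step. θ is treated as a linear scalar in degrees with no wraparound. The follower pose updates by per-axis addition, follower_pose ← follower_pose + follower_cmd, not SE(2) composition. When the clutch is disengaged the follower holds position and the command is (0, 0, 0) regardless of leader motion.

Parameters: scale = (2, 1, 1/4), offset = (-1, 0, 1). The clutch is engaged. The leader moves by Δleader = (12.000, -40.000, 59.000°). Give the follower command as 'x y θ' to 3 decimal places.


axis x: 2·12.000 + -1 = 23.000
axis y: 1·-40.000 + 0 = -40.000
axis θ: 1/4·59.000 + 1 = 15.750

23.000 -40.000 15.750


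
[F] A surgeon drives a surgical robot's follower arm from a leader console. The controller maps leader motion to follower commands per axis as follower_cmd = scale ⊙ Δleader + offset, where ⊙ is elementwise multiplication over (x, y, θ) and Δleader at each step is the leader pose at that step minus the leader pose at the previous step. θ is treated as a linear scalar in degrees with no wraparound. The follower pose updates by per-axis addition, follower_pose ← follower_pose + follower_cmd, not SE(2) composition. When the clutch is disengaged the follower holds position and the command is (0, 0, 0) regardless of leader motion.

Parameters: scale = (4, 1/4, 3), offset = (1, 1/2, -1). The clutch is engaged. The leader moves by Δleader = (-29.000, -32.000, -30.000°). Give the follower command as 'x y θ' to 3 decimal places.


axis x: 4·-29.000 + 1 = -115.000
axis y: 1/4·-32.000 + 1/2 = -7.500
axis θ: 3·-30.000 + -1 = -91.000

-115.000 -7.500 -91.000


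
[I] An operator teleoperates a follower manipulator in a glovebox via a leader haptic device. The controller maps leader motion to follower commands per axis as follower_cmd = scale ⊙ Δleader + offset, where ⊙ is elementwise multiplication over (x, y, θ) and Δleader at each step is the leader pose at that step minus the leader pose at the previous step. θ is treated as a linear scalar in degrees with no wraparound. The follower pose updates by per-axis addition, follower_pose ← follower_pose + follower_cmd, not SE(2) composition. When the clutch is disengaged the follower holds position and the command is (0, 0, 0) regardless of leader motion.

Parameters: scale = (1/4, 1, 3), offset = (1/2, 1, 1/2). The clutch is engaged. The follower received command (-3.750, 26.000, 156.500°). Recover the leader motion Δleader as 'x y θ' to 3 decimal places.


-17.000 25.000 52.000

axis x: (-3.750 − 1/2) / (1/4) = -17.000
axis y: (26.000 − 1) / (1) = 25.000
axis θ: (156.500 − 1/2) / (3) = 52.000


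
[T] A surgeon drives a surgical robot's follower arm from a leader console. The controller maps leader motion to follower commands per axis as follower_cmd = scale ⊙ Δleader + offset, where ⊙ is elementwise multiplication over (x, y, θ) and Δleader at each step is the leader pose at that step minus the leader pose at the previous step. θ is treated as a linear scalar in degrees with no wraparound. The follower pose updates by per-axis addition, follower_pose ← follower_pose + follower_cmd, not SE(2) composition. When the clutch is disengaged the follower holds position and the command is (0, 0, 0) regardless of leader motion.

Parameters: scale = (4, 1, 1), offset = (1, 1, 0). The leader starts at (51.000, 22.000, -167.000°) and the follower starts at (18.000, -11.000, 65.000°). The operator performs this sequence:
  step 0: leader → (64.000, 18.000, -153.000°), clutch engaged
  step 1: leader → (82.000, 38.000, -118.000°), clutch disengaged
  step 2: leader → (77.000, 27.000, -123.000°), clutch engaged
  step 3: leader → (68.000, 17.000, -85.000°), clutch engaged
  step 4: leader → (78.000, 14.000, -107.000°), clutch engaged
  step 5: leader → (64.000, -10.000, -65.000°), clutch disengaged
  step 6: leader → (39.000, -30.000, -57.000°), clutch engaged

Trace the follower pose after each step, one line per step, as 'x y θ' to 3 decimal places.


step 0: Δleader=(13.000, -4.000, 14.000°), engaged; cmd=(53.000, -3.000, 14.000°) → follower=(71.000, -14.000, 79.000°)
step 1: Δleader=(18.000, 20.000, 35.000°), disengaged; cmd=(0,0,0) → follower holds at (71.000, -14.000, 79.000°)
step 2: Δleader=(-5.000, -11.000, -5.000°), engaged; cmd=(-19.000, -10.000, -5.000°) → follower=(52.000, -24.000, 74.000°)
step 3: Δleader=(-9.000, -10.000, 38.000°), engaged; cmd=(-35.000, -9.000, 38.000°) → follower=(17.000, -33.000, 112.000°)
step 4: Δleader=(10.000, -3.000, -22.000°), engaged; cmd=(41.000, -2.000, -22.000°) → follower=(58.000, -35.000, 90.000°)
step 5: Δleader=(-14.000, -24.000, 42.000°), disengaged; cmd=(0,0,0) → follower holds at (58.000, -35.000, 90.000°)
step 6: Δleader=(-25.000, -20.000, 8.000°), engaged; cmd=(-99.000, -19.000, 8.000°) → follower=(-41.000, -54.000, 98.000°)

71.000 -14.000 79.000
71.000 -14.000 79.000
52.000 -24.000 74.000
17.000 -33.000 112.000
58.000 -35.000 90.000
58.000 -35.000 90.000
-41.000 -54.000 98.000


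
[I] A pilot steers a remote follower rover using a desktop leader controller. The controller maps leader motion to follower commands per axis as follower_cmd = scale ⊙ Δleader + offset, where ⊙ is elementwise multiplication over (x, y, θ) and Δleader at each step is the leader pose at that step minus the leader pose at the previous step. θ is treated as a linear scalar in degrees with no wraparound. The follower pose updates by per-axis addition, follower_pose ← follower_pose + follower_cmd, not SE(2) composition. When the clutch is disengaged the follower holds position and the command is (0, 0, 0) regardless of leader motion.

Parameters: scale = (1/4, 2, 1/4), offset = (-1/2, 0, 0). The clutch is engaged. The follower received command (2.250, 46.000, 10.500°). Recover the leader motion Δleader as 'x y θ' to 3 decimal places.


axis x: (2.250 − -1/2) / (1/4) = 11.000
axis y: (46.000 − 0) / (2) = 23.000
axis θ: (10.500 − 0) / (1/4) = 42.000

11.000 23.000 42.000


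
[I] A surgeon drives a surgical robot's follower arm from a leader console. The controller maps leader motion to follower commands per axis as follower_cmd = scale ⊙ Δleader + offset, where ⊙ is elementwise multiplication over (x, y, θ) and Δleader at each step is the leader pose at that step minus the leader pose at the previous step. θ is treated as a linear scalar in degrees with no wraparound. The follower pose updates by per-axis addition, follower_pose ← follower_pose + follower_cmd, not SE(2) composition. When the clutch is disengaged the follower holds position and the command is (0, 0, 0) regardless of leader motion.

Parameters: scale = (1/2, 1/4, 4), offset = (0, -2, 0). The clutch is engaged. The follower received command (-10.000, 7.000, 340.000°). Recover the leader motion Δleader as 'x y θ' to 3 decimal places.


axis x: (-10.000 − 0) / (1/2) = -20.000
axis y: (7.000 − -2) / (1/4) = 36.000
axis θ: (340.000 − 0) / (4) = 85.000

-20.000 36.000 85.000


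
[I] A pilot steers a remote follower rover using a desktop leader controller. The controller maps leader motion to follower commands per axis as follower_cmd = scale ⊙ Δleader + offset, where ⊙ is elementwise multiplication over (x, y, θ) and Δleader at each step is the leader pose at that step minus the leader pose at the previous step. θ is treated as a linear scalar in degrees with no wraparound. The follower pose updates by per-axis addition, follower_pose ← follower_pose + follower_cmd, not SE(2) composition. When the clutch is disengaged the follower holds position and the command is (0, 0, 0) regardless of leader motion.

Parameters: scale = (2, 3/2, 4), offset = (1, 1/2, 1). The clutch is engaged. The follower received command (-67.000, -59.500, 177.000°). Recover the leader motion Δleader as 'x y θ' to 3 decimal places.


axis x: (-67.000 − 1) / (2) = -34.000
axis y: (-59.500 − 1/2) / (3/2) = -40.000
axis θ: (177.000 − 1) / (4) = 44.000

-34.000 -40.000 44.000


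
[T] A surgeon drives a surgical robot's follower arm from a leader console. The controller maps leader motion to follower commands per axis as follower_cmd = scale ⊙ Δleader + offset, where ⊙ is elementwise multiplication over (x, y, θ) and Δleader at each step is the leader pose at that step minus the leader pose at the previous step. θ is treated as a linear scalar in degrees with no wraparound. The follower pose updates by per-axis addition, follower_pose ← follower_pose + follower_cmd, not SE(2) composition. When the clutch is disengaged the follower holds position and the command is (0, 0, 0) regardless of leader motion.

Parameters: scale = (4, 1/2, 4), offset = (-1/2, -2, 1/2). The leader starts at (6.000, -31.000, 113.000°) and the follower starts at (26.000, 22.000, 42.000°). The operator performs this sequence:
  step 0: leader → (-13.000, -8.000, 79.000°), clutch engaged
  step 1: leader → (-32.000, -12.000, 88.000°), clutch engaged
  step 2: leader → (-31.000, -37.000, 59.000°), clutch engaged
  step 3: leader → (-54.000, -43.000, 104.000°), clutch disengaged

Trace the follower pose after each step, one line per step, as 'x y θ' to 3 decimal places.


-50.500 31.500 -93.500
-127.000 27.500 -57.000
-123.500 13.000 -172.500
-123.500 13.000 -172.500

step 0: Δleader=(-19.000, 23.000, -34.000°), engaged; cmd=(-76.500, 9.500, -135.500°) → follower=(-50.500, 31.500, -93.500°)
step 1: Δleader=(-19.000, -4.000, 9.000°), engaged; cmd=(-76.500, -4.000, 36.500°) → follower=(-127.000, 27.500, -57.000°)
step 2: Δleader=(1.000, -25.000, -29.000°), engaged; cmd=(3.500, -14.500, -115.500°) → follower=(-123.500, 13.000, -172.500°)
step 3: Δleader=(-23.000, -6.000, 45.000°), disengaged; cmd=(0,0,0) → follower holds at (-123.500, 13.000, -172.500°)


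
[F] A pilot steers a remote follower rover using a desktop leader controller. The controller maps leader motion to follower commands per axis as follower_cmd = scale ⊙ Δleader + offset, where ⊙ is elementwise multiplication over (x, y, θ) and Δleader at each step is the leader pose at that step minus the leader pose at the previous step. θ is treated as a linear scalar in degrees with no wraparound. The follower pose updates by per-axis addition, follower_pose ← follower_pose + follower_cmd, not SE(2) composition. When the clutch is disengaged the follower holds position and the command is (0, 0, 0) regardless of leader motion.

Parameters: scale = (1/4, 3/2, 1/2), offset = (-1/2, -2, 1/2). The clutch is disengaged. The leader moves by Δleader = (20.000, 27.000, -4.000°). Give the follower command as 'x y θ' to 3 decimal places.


0.000 0.000 0.000

clutch disengaged → follower holds; cmd = (0, 0, 0)


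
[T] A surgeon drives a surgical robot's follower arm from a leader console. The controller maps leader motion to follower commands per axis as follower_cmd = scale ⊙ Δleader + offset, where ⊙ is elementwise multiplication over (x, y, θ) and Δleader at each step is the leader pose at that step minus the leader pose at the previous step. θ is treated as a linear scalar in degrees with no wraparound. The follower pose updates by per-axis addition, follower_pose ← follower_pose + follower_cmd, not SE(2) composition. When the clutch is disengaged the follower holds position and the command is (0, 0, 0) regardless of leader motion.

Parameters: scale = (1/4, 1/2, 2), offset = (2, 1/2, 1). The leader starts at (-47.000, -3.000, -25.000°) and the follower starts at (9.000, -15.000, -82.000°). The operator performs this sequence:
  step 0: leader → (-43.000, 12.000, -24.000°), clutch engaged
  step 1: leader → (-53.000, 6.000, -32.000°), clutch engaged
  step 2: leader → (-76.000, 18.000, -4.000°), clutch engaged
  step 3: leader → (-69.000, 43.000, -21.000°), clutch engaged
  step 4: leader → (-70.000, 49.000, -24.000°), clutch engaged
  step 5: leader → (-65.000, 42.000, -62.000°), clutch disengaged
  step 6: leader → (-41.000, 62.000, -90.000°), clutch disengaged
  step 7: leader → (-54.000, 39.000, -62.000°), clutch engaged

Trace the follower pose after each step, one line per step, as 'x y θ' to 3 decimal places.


step 0: Δleader=(4.000, 15.000, 1.000°), engaged; cmd=(3.000, 8.000, 3.000°) → follower=(12.000, -7.000, -79.000°)
step 1: Δleader=(-10.000, -6.000, -8.000°), engaged; cmd=(-0.500, -2.500, -15.000°) → follower=(11.500, -9.500, -94.000°)
step 2: Δleader=(-23.000, 12.000, 28.000°), engaged; cmd=(-3.750, 6.500, 57.000°) → follower=(7.750, -3.000, -37.000°)
step 3: Δleader=(7.000, 25.000, -17.000°), engaged; cmd=(3.750, 13.000, -33.000°) → follower=(11.500, 10.000, -70.000°)
step 4: Δleader=(-1.000, 6.000, -3.000°), engaged; cmd=(1.750, 3.500, -5.000°) → follower=(13.250, 13.500, -75.000°)
step 5: Δleader=(5.000, -7.000, -38.000°), disengaged; cmd=(0,0,0) → follower holds at (13.250, 13.500, -75.000°)
step 6: Δleader=(24.000, 20.000, -28.000°), disengaged; cmd=(0,0,0) → follower holds at (13.250, 13.500, -75.000°)
step 7: Δleader=(-13.000, -23.000, 28.000°), engaged; cmd=(-1.250, -11.000, 57.000°) → follower=(12.000, 2.500, -18.000°)

12.000 -7.000 -79.000
11.500 -9.500 -94.000
7.750 -3.000 -37.000
11.500 10.000 -70.000
13.250 13.500 -75.000
13.250 13.500 -75.000
13.250 13.500 -75.000
12.000 2.500 -18.000


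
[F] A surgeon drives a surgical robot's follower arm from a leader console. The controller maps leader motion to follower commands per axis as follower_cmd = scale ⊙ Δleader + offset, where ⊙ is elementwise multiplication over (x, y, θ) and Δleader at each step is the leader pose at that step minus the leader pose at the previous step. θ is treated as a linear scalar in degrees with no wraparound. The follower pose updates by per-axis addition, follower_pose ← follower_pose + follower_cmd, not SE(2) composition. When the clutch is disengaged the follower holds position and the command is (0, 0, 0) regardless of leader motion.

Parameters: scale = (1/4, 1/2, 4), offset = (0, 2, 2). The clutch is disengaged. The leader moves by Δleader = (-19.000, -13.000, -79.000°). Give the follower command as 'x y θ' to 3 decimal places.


clutch disengaged → follower holds; cmd = (0, 0, 0)

0.000 0.000 0.000


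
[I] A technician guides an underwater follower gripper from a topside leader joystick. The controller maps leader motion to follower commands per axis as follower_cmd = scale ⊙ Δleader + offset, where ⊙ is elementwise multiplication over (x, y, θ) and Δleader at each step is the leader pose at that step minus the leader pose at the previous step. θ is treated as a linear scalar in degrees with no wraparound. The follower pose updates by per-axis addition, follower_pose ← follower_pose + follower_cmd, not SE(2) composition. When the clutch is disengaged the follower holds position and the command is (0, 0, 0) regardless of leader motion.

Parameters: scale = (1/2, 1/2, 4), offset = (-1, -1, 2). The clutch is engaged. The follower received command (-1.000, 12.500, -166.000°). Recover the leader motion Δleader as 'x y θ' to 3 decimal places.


axis x: (-1.000 − -1) / (1/2) = 0.000
axis y: (12.500 − -1) / (1/2) = 27.000
axis θ: (-166.000 − 2) / (4) = -42.000

0.000 27.000 -42.000


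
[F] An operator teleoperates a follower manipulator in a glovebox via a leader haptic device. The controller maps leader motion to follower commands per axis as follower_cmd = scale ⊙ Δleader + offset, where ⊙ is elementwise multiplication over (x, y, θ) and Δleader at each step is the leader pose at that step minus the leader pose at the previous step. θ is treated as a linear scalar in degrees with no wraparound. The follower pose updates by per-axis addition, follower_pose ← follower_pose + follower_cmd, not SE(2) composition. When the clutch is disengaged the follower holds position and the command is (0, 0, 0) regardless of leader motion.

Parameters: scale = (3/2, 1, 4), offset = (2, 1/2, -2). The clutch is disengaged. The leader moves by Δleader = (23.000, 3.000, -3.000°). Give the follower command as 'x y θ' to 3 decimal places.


0.000 0.000 0.000

clutch disengaged → follower holds; cmd = (0, 0, 0)


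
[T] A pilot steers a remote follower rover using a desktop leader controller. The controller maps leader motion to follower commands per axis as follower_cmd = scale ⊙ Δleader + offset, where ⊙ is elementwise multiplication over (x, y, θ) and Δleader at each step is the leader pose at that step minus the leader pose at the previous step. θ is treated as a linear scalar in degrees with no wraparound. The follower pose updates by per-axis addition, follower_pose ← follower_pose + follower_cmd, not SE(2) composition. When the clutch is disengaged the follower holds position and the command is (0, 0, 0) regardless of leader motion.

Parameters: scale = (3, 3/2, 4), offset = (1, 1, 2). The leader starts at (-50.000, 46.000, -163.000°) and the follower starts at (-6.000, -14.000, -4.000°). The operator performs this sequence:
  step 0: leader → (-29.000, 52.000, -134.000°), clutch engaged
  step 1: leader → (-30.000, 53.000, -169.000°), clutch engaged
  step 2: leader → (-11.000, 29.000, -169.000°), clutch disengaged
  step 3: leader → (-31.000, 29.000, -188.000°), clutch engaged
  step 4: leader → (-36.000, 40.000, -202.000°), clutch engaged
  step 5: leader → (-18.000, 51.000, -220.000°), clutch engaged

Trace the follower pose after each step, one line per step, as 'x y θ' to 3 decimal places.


step 0: Δleader=(21.000, 6.000, 29.000°), engaged; cmd=(64.000, 10.000, 118.000°) → follower=(58.000, -4.000, 114.000°)
step 1: Δleader=(-1.000, 1.000, -35.000°), engaged; cmd=(-2.000, 2.500, -138.000°) → follower=(56.000, -1.500, -24.000°)
step 2: Δleader=(19.000, -24.000, 0.000°), disengaged; cmd=(0,0,0) → follower holds at (56.000, -1.500, -24.000°)
step 3: Δleader=(-20.000, 0.000, -19.000°), engaged; cmd=(-59.000, 1.000, -74.000°) → follower=(-3.000, -0.500, -98.000°)
step 4: Δleader=(-5.000, 11.000, -14.000°), engaged; cmd=(-14.000, 17.500, -54.000°) → follower=(-17.000, 17.000, -152.000°)
step 5: Δleader=(18.000, 11.000, -18.000°), engaged; cmd=(55.000, 17.500, -70.000°) → follower=(38.000, 34.500, -222.000°)

58.000 -4.000 114.000
56.000 -1.500 -24.000
56.000 -1.500 -24.000
-3.000 -0.500 -98.000
-17.000 17.000 -152.000
38.000 34.500 -222.000


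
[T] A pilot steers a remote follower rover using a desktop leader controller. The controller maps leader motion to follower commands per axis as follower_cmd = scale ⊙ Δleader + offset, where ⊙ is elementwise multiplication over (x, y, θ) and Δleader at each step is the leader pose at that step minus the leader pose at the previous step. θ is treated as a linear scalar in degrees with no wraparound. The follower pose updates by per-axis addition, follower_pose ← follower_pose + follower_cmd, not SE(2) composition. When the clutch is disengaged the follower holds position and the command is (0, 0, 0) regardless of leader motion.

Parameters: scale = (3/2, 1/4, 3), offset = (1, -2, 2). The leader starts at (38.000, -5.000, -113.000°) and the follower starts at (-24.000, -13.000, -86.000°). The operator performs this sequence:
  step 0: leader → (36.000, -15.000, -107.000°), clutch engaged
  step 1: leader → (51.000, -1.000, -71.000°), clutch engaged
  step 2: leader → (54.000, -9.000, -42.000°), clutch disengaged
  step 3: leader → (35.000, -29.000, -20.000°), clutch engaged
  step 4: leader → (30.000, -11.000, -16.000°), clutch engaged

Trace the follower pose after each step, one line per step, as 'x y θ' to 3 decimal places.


step 0: Δleader=(-2.000, -10.000, 6.000°), engaged; cmd=(-2.000, -4.500, 20.000°) → follower=(-26.000, -17.500, -66.000°)
step 1: Δleader=(15.000, 14.000, 36.000°), engaged; cmd=(23.500, 1.500, 110.000°) → follower=(-2.500, -16.000, 44.000°)
step 2: Δleader=(3.000, -8.000, 29.000°), disengaged; cmd=(0,0,0) → follower holds at (-2.500, -16.000, 44.000°)
step 3: Δleader=(-19.000, -20.000, 22.000°), engaged; cmd=(-27.500, -7.000, 68.000°) → follower=(-30.000, -23.000, 112.000°)
step 4: Δleader=(-5.000, 18.000, 4.000°), engaged; cmd=(-6.500, 2.500, 14.000°) → follower=(-36.500, -20.500, 126.000°)

-26.000 -17.500 -66.000
-2.500 -16.000 44.000
-2.500 -16.000 44.000
-30.000 -23.000 112.000
-36.500 -20.500 126.000


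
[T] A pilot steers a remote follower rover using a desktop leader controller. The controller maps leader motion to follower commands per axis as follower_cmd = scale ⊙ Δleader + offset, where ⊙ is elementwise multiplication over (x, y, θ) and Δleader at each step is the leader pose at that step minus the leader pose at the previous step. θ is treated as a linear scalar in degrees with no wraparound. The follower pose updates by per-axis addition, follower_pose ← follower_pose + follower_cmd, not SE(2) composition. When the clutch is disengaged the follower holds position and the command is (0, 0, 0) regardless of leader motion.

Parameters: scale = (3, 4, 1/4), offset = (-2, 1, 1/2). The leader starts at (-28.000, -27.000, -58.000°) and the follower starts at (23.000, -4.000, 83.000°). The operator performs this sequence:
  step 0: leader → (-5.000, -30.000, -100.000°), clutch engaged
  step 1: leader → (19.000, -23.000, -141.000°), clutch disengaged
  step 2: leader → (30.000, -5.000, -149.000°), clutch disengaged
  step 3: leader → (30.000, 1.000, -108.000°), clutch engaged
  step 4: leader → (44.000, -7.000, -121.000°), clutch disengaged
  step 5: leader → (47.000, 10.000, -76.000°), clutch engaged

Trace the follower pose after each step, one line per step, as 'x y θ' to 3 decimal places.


step 0: Δleader=(23.000, -3.000, -42.000°), engaged; cmd=(67.000, -11.000, -10.000°) → follower=(90.000, -15.000, 73.000°)
step 1: Δleader=(24.000, 7.000, -41.000°), disengaged; cmd=(0,0,0) → follower holds at (90.000, -15.000, 73.000°)
step 2: Δleader=(11.000, 18.000, -8.000°), disengaged; cmd=(0,0,0) → follower holds at (90.000, -15.000, 73.000°)
step 3: Δleader=(0.000, 6.000, 41.000°), engaged; cmd=(-2.000, 25.000, 10.750°) → follower=(88.000, 10.000, 83.750°)
step 4: Δleader=(14.000, -8.000, -13.000°), disengaged; cmd=(0,0,0) → follower holds at (88.000, 10.000, 83.750°)
step 5: Δleader=(3.000, 17.000, 45.000°), engaged; cmd=(7.000, 69.000, 11.750°) → follower=(95.000, 79.000, 95.500°)

90.000 -15.000 73.000
90.000 -15.000 73.000
90.000 -15.000 73.000
88.000 10.000 83.750
88.000 10.000 83.750
95.000 79.000 95.500


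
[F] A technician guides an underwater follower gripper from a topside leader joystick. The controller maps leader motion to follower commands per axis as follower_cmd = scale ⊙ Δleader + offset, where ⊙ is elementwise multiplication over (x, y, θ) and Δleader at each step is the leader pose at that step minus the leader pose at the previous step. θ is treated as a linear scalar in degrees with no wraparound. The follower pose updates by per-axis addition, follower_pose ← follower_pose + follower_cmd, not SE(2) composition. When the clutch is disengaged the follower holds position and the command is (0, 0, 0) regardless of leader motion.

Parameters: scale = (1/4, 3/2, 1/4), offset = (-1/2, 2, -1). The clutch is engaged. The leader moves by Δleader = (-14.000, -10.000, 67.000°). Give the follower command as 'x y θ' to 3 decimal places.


axis x: 1/4·-14.000 + -1/2 = -4.000
axis y: 3/2·-10.000 + 2 = -13.000
axis θ: 1/4·67.000 + -1 = 15.750

-4.000 -13.000 15.750


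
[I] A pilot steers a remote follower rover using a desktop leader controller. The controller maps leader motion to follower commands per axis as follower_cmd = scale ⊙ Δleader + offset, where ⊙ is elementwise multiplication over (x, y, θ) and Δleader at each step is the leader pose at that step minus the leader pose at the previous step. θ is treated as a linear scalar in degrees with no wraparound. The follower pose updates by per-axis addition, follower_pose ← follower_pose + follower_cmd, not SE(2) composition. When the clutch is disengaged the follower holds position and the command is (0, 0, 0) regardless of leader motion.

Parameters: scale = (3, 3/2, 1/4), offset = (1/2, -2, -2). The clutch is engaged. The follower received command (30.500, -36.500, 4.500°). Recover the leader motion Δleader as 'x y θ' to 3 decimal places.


axis x: (30.500 − 1/2) / (3) = 10.000
axis y: (-36.500 − -2) / (3/2) = -23.000
axis θ: (4.500 − -2) / (1/4) = 26.000

10.000 -23.000 26.000


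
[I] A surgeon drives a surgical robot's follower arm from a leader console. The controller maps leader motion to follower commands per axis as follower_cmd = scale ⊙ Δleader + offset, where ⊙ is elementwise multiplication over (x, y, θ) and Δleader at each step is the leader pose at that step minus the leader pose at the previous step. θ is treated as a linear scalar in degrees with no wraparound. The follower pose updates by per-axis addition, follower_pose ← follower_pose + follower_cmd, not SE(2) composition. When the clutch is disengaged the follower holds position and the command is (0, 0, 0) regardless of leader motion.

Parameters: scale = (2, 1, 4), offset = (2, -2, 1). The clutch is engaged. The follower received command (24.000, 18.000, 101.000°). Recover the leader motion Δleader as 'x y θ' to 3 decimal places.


11.000 20.000 25.000

axis x: (24.000 − 2) / (2) = 11.000
axis y: (18.000 − -2) / (1) = 20.000
axis θ: (101.000 − 1) / (4) = 25.000


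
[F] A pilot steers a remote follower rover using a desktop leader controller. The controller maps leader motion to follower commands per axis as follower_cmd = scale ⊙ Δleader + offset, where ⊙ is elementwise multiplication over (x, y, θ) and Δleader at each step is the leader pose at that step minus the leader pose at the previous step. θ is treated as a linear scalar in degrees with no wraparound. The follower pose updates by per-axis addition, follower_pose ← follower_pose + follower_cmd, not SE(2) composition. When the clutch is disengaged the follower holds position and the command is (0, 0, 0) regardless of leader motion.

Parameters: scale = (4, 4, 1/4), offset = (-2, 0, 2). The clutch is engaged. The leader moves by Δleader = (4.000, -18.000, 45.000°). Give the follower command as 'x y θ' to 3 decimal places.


14.000 -72.000 13.250

axis x: 4·4.000 + -2 = 14.000
axis y: 4·-18.000 + 0 = -72.000
axis θ: 1/4·45.000 + 2 = 13.250


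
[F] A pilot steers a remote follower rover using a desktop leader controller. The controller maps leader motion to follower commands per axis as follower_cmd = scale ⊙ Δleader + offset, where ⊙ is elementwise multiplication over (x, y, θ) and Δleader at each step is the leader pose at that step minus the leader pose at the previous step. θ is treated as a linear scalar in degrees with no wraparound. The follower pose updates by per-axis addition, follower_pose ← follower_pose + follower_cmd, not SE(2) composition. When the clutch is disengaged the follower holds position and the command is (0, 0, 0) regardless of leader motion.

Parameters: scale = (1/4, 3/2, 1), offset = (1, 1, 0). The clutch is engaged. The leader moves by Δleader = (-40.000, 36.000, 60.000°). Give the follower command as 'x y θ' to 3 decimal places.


axis x: 1/4·-40.000 + 1 = -9.000
axis y: 3/2·36.000 + 1 = 55.000
axis θ: 1·60.000 + 0 = 60.000

-9.000 55.000 60.000


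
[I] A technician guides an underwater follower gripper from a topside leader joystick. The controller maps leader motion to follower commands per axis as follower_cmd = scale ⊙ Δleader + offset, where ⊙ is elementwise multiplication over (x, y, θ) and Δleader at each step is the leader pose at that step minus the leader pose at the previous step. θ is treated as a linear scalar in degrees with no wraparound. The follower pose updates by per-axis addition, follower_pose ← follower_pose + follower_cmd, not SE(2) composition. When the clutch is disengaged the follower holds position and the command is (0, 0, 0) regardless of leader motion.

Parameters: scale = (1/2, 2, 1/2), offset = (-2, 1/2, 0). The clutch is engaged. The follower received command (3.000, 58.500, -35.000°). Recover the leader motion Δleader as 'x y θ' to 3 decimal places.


10.000 29.000 -70.000

axis x: (3.000 − -2) / (1/2) = 10.000
axis y: (58.500 − 1/2) / (2) = 29.000
axis θ: (-35.000 − 0) / (1/2) = -70.000


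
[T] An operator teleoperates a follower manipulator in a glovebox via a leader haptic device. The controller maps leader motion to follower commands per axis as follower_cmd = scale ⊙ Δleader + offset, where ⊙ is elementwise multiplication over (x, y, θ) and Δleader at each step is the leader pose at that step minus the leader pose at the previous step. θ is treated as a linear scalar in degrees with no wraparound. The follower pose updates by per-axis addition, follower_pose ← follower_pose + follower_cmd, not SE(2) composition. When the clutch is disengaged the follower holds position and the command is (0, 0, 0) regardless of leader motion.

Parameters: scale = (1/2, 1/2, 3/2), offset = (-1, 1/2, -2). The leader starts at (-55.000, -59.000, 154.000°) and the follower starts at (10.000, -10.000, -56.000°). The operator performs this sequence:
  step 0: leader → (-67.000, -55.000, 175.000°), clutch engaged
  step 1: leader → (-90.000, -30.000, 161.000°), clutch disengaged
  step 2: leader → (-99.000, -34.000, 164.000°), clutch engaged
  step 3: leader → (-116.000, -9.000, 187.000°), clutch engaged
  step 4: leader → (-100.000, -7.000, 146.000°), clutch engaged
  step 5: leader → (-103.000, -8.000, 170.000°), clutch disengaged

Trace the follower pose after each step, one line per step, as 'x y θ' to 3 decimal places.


step 0: Δleader=(-12.000, 4.000, 21.000°), engaged; cmd=(-7.000, 2.500, 29.500°) → follower=(3.000, -7.500, -26.500°)
step 1: Δleader=(-23.000, 25.000, -14.000°), disengaged; cmd=(0,0,0) → follower holds at (3.000, -7.500, -26.500°)
step 2: Δleader=(-9.000, -4.000, 3.000°), engaged; cmd=(-5.500, -1.500, 2.500°) → follower=(-2.500, -9.000, -24.000°)
step 3: Δleader=(-17.000, 25.000, 23.000°), engaged; cmd=(-9.500, 13.000, 32.500°) → follower=(-12.000, 4.000, 8.500°)
step 4: Δleader=(16.000, 2.000, -41.000°), engaged; cmd=(7.000, 1.500, -63.500°) → follower=(-5.000, 5.500, -55.000°)
step 5: Δleader=(-3.000, -1.000, 24.000°), disengaged; cmd=(0,0,0) → follower holds at (-5.000, 5.500, -55.000°)

3.000 -7.500 -26.500
3.000 -7.500 -26.500
-2.500 -9.000 -24.000
-12.000 4.000 8.500
-5.000 5.500 -55.000
-5.000 5.500 -55.000


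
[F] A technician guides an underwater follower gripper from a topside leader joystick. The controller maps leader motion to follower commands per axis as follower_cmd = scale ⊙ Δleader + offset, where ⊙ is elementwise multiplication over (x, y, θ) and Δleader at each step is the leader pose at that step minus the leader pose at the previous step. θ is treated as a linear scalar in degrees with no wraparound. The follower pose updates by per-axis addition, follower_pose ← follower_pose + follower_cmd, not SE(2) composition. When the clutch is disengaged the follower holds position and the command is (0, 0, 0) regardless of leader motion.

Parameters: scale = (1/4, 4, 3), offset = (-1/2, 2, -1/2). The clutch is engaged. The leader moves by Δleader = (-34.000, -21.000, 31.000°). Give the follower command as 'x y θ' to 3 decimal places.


axis x: 1/4·-34.000 + -1/2 = -9.000
axis y: 4·-21.000 + 2 = -82.000
axis θ: 3·31.000 + -1/2 = 92.500

-9.000 -82.000 92.500


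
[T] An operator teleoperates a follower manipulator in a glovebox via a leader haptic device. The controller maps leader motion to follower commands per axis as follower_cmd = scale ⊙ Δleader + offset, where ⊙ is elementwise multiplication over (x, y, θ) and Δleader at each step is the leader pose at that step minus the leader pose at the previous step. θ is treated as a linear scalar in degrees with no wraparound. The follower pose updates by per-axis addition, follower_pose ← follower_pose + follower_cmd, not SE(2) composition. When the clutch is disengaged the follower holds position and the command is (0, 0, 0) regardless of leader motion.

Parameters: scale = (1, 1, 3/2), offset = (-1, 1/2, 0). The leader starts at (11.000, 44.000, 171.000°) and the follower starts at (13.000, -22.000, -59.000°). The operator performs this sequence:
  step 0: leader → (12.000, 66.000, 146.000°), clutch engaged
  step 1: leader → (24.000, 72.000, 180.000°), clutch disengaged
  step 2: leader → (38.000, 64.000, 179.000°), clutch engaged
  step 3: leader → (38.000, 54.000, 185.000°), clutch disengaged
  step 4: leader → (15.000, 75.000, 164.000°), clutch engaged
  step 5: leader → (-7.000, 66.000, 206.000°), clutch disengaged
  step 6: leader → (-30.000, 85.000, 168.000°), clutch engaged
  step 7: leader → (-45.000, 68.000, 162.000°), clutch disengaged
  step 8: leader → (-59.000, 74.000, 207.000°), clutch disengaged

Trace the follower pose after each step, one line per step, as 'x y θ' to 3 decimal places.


step 0: Δleader=(1.000, 22.000, -25.000°), engaged; cmd=(0.000, 22.500, -37.500°) → follower=(13.000, 0.500, -96.500°)
step 1: Δleader=(12.000, 6.000, 34.000°), disengaged; cmd=(0,0,0) → follower holds at (13.000, 0.500, -96.500°)
step 2: Δleader=(14.000, -8.000, -1.000°), engaged; cmd=(13.000, -7.500, -1.500°) → follower=(26.000, -7.000, -98.000°)
step 3: Δleader=(0.000, -10.000, 6.000°), disengaged; cmd=(0,0,0) → follower holds at (26.000, -7.000, -98.000°)
step 4: Δleader=(-23.000, 21.000, -21.000°), engaged; cmd=(-24.000, 21.500, -31.500°) → follower=(2.000, 14.500, -129.500°)
step 5: Δleader=(-22.000, -9.000, 42.000°), disengaged; cmd=(0,0,0) → follower holds at (2.000, 14.500, -129.500°)
step 6: Δleader=(-23.000, 19.000, -38.000°), engaged; cmd=(-24.000, 19.500, -57.000°) → follower=(-22.000, 34.000, -186.500°)
step 7: Δleader=(-15.000, -17.000, -6.000°), disengaged; cmd=(0,0,0) → follower holds at (-22.000, 34.000, -186.500°)
step 8: Δleader=(-14.000, 6.000, 45.000°), disengaged; cmd=(0,0,0) → follower holds at (-22.000, 34.000, -186.500°)

13.000 0.500 -96.500
13.000 0.500 -96.500
26.000 -7.000 -98.000
26.000 -7.000 -98.000
2.000 14.500 -129.500
2.000 14.500 -129.500
-22.000 34.000 -186.500
-22.000 34.000 -186.500
-22.000 34.000 -186.500
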